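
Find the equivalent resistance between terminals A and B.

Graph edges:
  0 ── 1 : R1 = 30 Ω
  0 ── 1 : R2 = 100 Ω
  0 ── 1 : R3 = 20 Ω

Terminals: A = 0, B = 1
Reduce the network between node 0 (A) and node 1 (B) by series/parallel combination:
  Rp1 = R1 ‖ R2 ‖ R3 (parallel, all between nodes 0 and 1) = 1/(1/30 + 1/100 + 1/20) = 10.71 Ω
R_eq = 10.71 Ω

Final answer: 10.71 Ω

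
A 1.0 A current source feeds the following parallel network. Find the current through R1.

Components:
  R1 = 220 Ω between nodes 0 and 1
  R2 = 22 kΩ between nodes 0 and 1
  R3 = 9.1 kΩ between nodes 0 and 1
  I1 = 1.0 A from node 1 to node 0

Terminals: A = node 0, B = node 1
All resistors sit directly between nodes 0 and 1, so they are in parallel and share one voltage V; the full source current 1 A splits among them.
1/R_par = 1/220 + 1/22000 + 1/9100 = 0.004701 S  =>  R_par = 212.7 Ω
V = I × R_par = 1 × 212.7 = 212.7 V
I_R1 = V/R1 = 212.7/220 = 0.967 A

Final answer: 0.967 A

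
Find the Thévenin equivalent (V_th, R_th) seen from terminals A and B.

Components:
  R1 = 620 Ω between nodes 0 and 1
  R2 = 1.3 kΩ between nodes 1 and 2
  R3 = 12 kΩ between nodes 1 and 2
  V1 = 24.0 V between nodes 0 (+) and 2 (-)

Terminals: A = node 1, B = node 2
Step 1 — V_th is the open-circuit voltage V_A - V_B (nothing connected across the terminals).
Nodal analysis, taking node 2 as the 0 V reference.
Source V1 fixes V_0 = 24 V.
KCL at each unknown node (sum of currents leaving = 0; resistances in Ω):
  Node 1: (V_1 - 24)/620 + (V_1 - 0)/1300 + (V_1 - 0)/12000 = 0
Collecting terms: 0.002465 × V_1 = 0.03871  =>  V_1 = 15.7 V
V_th = V_1 - V_2 = 15.7 - 0 = 15.7 V
Step 2 — R_th: zero the source — replace V1 by a short circuit (node 2 merges into node 0) — and find the resistance seen between A (node 1) and B (node 0).
Reduce the network between node 1 (A) and node 0 (B) by series/parallel combination:
  Rp1 = R1 ‖ R2 ‖ R3 (parallel, all between nodes 0 and 1) = 1/(1/620 + 1/1300 + 1/12000) = 405.6 Ω
R_th = 405.6 Ω

Final answer: V_th = 15.7 V, R_th = 405.6 Ω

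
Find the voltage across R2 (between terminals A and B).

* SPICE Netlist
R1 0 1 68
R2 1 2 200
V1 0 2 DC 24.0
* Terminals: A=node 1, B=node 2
R1 and R2 are in series across V1 (node 0 → node 1 → node 2), and the output A–B is taken across R2, so this is a voltage divider.
Series current: I = V1/(R1 + R2) = 24/(68 + 200) = 24/268 = 0.08955 A
V_R2 = I × R2 = V1 × R2/(R1 + R2) = 24 × 200/268 = 17.91 V

Final answer: 17.91 V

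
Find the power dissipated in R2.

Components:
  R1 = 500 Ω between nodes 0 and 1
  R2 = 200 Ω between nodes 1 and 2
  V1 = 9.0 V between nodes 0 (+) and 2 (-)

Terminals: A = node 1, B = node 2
Nodal analysis, taking node 2 as the 0 V reference.
Source V1 fixes V_0 = 9 V.
KCL at each unknown node (sum of currents leaving = 0; resistances in Ω):
  Node 1: (V_1 - 9)/500 + (V_1 - 0)/200 = 0
Collecting terms: 0.007 × V_1 = 0.018  =>  V_1 = 2.571 V
I_R2 = (V_1 - V_2)/R2 = (2.571 - 0)/200 = 0.01286 A
P_R2 = I_R2² × R2 = (0.01286)² × 200 = 0.03306 W

Final answer: 0.03306 W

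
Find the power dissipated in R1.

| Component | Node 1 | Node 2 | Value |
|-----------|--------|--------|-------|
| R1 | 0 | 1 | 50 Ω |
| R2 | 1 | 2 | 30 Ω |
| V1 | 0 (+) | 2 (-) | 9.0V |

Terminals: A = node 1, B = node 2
Nodal analysis, taking node 2 as the 0 V reference.
Source V1 fixes V_0 = 9 V.
KCL at each unknown node (sum of currents leaving = 0; resistances in Ω):
  Node 1: (V_1 - 9)/50 + (V_1 - 0)/30 = 0
Collecting terms: 0.05333 × V_1 = 0.18  =>  V_1 = 3.375 V
I_R1 = (V_0 - V_1)/R1 = (9 - 3.375)/50 = 0.1125 A
P_R1 = I_R1² × R1 = (0.1125)² × 50 = 0.6328 W

Final answer: 0.6328 W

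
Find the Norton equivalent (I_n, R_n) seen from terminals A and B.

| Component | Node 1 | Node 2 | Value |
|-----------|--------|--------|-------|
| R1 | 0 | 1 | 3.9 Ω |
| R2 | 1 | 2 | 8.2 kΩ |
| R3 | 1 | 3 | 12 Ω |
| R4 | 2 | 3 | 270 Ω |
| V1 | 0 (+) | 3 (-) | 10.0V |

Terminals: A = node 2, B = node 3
Find the Thévenin equivalent first; then I_n = V_th/R_th and R_n = R_th.
Step 1 — V_th is the open-circuit voltage V_A - V_B (nothing connected across the terminals).
Nodal analysis, taking node 3 as the 0 V reference.
Source V1 fixes V_0 = 10 V.
KCL at each unknown node (sum of currents leaving = 0; resistances in Ω):
  Node 1: (V_1 - 10)/3.9 + (V_1 - V_2)/8200 + (V_1 - 0)/12 = 0
  Node 2: (V_2 - V_1)/8200 + (V_2 - 0)/270 = 0
Collecting terms (coefficients in siemens):
  0.3399·V_1 - 0.000122·V_2 = 2.564
  0.003826·V_2 - 0.000122·V_1 = 0
Determinant D = (0.3399)(0.003826) - (-0.000122)(-0.000122) = 0.0013
V_1 = [(2.564)(0.003826) - (-0.000122)(0)]/D = 7.545 V
V_2 = [(0.3399)(0) - (2.564)(-0.000122)]/D = 0.2405 V
V_th = V_2 - V_3 = 0.2405 - 0 = 0.2405 V
Step 2 — R_th: zero the source — replace V1 by a short circuit (node 3 merges into node 0) — and find the resistance seen between A (node 2) and B (node 0).
Reduce the network between node 2 (A) and node 0 (B) by series/parallel combination:
  Rp1 = R1 ‖ R3 (parallel, both between nodes 0 and 1) = 1/(1/3.9 + 1/12) = 2.943 Ω
  Rs1 = R2 + Rp1 (series, joined only at node 1) = 8200 + 2.943 = 8203 Ω
  Rp2 = R4 ‖ Rs1 (parallel, both between nodes 0 and 2) = 1/(1/270 + 1/8203) = 261.4 Ω
R_th = 261.4 Ω
I_n = V_th/R_th = 0.2405/261.4 = 0.0009201 A, and R_n = R_th = 261.4 Ω

Final answer: I_n = 0.0009201 A, R_n = 261.4 Ω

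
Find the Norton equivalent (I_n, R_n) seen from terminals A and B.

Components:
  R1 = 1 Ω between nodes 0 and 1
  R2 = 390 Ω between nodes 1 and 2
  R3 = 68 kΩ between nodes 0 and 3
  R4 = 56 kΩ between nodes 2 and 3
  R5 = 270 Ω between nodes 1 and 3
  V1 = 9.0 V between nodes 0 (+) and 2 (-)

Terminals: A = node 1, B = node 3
Find the Thévenin equivalent first; then I_n = V_th/R_th and R_n = R_th.
Step 1 — V_th is the open-circuit voltage V_A - V_B (nothing connected across the terminals).
Nodal analysis, taking node 2 as the 0 V reference.
Source V1 fixes V_0 = 9 V.
KCL at each unknown node (sum of currents leaving = 0; resistances in Ω):
  Node 1: (V_1 - 9)/1 + (V_1 - 0)/390 + (V_1 - V_3)/270 = 0
  Node 3: (V_3 - 9)/68000 + (V_3 - 0)/56000 + (V_3 - V_1)/270 = 0
Collecting terms (coefficients in siemens):
  1.006·V_1 - 0.003704·V_3 = 9
  0.003736·V_3 - 0.003704·V_1 = 0.0001324
Determinant D = (1.006)(0.003736) - (-0.003704)(-0.003704) = 0.003746
V_1 = [(9)(0.003736) - (-0.003704)(0.0001324)]/D = 8.977 V
V_3 = [(1.006)(0.0001324) - (9)(-0.003704)]/D = 8.934 V
V_th = V_1 - V_3 = 8.977 - 8.934 = 0.04281 V
Step 2 — R_th: zero the source — replace V1 by a short circuit (node 2 merges into node 0) — and find the resistance seen between A (node 1) and B (node 3).
Reduce the network between node 1 (A) and node 3 (B) by series/parallel combination:
  Rp1 = R1 ‖ R2 (parallel, both between nodes 0 and 1) = 1/(1/1 + 1/390) = 0.9974 Ω
  Rp2 = R3 ‖ R4 (parallel, both between nodes 0 and 3) = 1/(1/68000 + 1/56000) = 30710 Ω
  Rs1 = Rp1 + Rp2 (series, joined only at node 0) = 0.9974 + 30710 = 30710 Ω
  Rp3 = R5 ‖ Rs1 (parallel, both between nodes 1 and 3) = 1/(1/270 + 1/30710) = 267.6 Ω
R_th = 267.6 Ω
I_n = V_th/R_th = 0.04281/267.6 = 0.00016 A, and R_n = R_th = 267.6 Ω

Final answer: I_n = 0.00016 A, R_n = 267.6 Ω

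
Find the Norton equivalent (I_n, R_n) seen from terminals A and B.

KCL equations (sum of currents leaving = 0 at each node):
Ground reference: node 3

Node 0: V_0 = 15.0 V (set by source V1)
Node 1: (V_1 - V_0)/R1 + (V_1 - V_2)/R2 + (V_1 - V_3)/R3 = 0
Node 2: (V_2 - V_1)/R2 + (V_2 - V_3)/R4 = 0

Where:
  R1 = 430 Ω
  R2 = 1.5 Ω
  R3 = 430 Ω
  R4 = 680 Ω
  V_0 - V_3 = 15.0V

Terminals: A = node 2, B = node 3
Find the Thévenin equivalent first; then I_n = V_th/R_th and R_n = R_th.
Step 1 — V_th is the open-circuit voltage V_A - V_B (nothing connected across the terminals).
Nodal analysis, taking node 3 as the 0 V reference.
Source V1 fixes V_0 = 15 V.
KCL at each unknown node (sum of currents leaving = 0; resistances in Ω):
  Node 1: (V_1 - 15)/430 + (V_1 - V_2)/1.5 + (V_1 - 0)/430 = 0
  Node 2: (V_2 - V_1)/1.5 + (V_2 - 0)/680 = 0
Collecting terms (coefficients in siemens):
  0.6713·V_1 - 0.6667·V_2 = 0.03488
  0.6681·V_2 - 0.6667·V_1 = 0
Determinant D = (0.6713)(0.6681) - (-0.6667)(-0.6667) = 0.004088
V_1 = [(0.03488)(0.6681) - (-0.6667)(0)]/D = 5.701 V
V_2 = [(0.6713)(0) - (0.03488)(-0.6667)]/D = 5.689 V
V_th = V_2 - V_3 = 5.689 - 0 = 5.689 V
Step 2 — R_th: zero the source — replace V1 by a short circuit (node 3 merges into node 0) — and find the resistance seen between A (node 2) and B (node 0).
Reduce the network between node 2 (A) and node 0 (B) by series/parallel combination:
  Rp1 = R1 ‖ R3 (parallel, both between nodes 0 and 1) = 1/(1/430 + 1/430) = 215 Ω
  Rs1 = R2 + Rp1 (series, joined only at node 1) = 1.5 + 215 = 216.5 Ω
  Rp2 = R4 ‖ Rs1 (parallel, both between nodes 0 and 2) = 1/(1/680 + 1/216.5) = 164.2 Ω
R_th = 164.2 Ω
I_n = V_th/R_th = 5.689/164.2 = 0.03464 A, and R_n = R_th = 164.2 Ω

Final answer: I_n = 0.03464 A, R_n = 164.2 Ω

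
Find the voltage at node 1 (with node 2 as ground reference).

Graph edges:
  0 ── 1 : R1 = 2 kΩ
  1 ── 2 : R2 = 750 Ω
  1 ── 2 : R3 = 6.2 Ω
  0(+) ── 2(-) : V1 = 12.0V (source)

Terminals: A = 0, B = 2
Nodal analysis, taking node 2 as the 0 V reference.
Source V1 fixes V_0 = 12 V.
KCL at each unknown node (sum of currents leaving = 0; resistances in Ω):
  Node 1: (V_1 - 12)/2000 + (V_1 - 0)/750 + (V_1 - 0)/6.2 = 0
Collecting terms: 0.1631 × V_1 = 0.006  =>  V_1 = 0.03678 V
The requested potential is V_1 = 0.03678 V.

Final answer: V_1 = 0.03678 V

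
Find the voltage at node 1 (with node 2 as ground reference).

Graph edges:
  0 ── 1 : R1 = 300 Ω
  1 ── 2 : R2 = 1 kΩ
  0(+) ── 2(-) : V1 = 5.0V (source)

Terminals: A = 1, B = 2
Nodal analysis, taking node 2 as the 0 V reference.
Source V1 fixes V_0 = 5 V.
KCL at each unknown node (sum of currents leaving = 0; resistances in Ω):
  Node 1: (V_1 - 5)/300 + (V_1 - 0)/1000 = 0
Collecting terms: 0.004333 × V_1 = 0.01667  =>  V_1 = 3.846 V
The requested potential is V_1 = 3.846 V.

Final answer: V_1 = 3.846 V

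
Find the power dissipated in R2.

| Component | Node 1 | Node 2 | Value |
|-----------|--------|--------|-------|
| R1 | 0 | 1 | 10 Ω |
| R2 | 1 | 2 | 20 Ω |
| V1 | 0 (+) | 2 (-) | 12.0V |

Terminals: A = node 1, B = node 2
Nodal analysis, taking node 2 as the 0 V reference.
Source V1 fixes V_0 = 12 V.
KCL at each unknown node (sum of currents leaving = 0; resistances in Ω):
  Node 1: (V_1 - 12)/10 + (V_1 - 0)/20 = 0
Collecting terms: 0.15 × V_1 = 1.2  =>  V_1 = 8 V
I_R2 = (V_1 - V_2)/R2 = (8 - 0)/20 = 0.4 A
P_R2 = I_R2² × R2 = (0.4)² × 20 = 3.2 W

Final answer: 3.2 W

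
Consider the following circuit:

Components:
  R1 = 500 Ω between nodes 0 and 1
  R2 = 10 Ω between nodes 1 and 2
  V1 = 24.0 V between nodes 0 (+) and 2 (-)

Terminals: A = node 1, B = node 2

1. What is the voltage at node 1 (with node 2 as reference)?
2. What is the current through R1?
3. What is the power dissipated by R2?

Nodal analysis, taking node 2 as the 0 V reference.
Source V1 fixes V_0 = 24 V.
KCL at each unknown node (sum of currents leaving = 0; resistances in Ω):
  Node 1: (V_1 - 24)/500 + (V_1 - 0)/10 = 0
Collecting terms: 0.102 × V_1 = 0.048  =>  V_1 = 0.4706 V
Part 1:
  Read off the nodal solution: V_1 = 0.4706 V
Part 2:
  I_R1 = (V_0 - V_1)/R1 = (24 - 0.4706)/500 = 0.04706 A
  Magnitude: I_R1 = 0.04706 A
Part 3:
  I_R2 = (V_1 - V_2)/R2 = (0.4706 - 0)/10 = 0.04706 A
  P_R2 = I_R2² × R2 = (0.04706)² × 10 = 0.02215 W

Final answers:
1. V_1 = 0.4706 V
2. I_R1 = 0.04706 A
3. P_R2 = 0.02215 W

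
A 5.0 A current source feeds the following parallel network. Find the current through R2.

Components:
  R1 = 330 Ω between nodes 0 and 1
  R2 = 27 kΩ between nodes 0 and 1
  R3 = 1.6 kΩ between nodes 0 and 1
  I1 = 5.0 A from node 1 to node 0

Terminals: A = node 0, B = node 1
All resistors sit directly between nodes 0 and 1, so they are in parallel and share one voltage V; the full source current 5 A splits among them.
1/R_par = 1/330 + 1/27000 + 1/1600 = 0.003692 S  =>  R_par = 270.8 Ω
V = I × R_par = 5 × 270.8 = 1354 V
I_R2 = V/R2 = 1354/27000 = 0.05015 A

Final answer: 0.05015 A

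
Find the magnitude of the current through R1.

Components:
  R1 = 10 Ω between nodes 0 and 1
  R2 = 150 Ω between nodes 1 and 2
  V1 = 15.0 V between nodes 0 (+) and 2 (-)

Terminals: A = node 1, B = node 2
Nodal analysis, taking node 2 as the 0 V reference.
Source V1 fixes V_0 = 15 V.
KCL at each unknown node (sum of currents leaving = 0; resistances in Ω):
  Node 1: (V_1 - 15)/10 + (V_1 - 0)/150 = 0
Collecting terms: 0.1067 × V_1 = 1.5  =>  V_1 = 14.06 V
I_R1 = (V_0 - V_1)/R1 = (15 - 14.06)/10 = 0.09375 A
|I_R1| = 0.09375 A

Final answer: |I_R1| = 0.09375 A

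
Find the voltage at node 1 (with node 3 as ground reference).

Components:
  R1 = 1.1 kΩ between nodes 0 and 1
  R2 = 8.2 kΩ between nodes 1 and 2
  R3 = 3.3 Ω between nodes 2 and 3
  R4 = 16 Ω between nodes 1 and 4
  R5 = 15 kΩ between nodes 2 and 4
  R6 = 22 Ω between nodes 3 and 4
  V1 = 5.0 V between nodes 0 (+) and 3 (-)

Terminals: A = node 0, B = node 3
Nodal analysis, taking node 3 as the 0 V reference.
Source V1 fixes V_0 = 5 V.
KCL at each unknown node (sum of currents leaving = 0; resistances in Ω):
  Node 1: (V_1 - 5)/1100 + (V_1 - V_2)/8200 + (V_1 - V_4)/16 = 0
  Node 2: (V_2 - V_1)/8200 + (V_2 - 0)/3.3 + (V_2 - V_4)/15000 = 0
  Node 4: (V_4 - V_1)/16 + (V_4 - V_2)/15000 + (V_4 - 0)/22 = 0
Collecting terms (coefficients in siemens):
  0.06353·V_1 - 0.000122·V_2 - 0.0625·V_4 = 0.004545
  0.3032·V_2 - 0.000122·V_1 - 0.00006667·V_4 = 0
  0.108·V_4 - 0.0625·V_1 - 0.00006667·V_2 = 0
Solving these 3 simultaneous equations (Gaussian elimination) gives:
  V_1 = 0.1661 V, V_2 = 0.00008792 V, V_4 = 0.09609 V
The requested potential is V_1 = 0.1661 V.

Final answer: V_1 = 0.1661 V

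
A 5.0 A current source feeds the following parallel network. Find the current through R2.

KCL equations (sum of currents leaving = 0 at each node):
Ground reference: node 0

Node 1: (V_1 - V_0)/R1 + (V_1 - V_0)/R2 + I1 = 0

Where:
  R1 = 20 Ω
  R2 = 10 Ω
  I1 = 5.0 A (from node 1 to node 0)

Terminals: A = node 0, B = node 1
All resistors sit directly between nodes 0 and 1, so they are in parallel and share one voltage V; the full source current 5 A splits among them.
1/R_par = 1/20 + 1/10 = 0.15 S  =>  R_par = 6.667 Ω
V = I × R_par = 5 × 6.667 = 33.33 V
I_R2 = V/R2 = 33.33/10 = 3.333 A

Final answer: 3.333 A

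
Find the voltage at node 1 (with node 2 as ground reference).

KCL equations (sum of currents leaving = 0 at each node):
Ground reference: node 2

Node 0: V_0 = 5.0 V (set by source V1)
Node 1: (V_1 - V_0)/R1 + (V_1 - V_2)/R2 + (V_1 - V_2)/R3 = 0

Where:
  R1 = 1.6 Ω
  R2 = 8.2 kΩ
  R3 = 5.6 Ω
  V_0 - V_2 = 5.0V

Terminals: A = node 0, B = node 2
Nodal analysis, taking node 2 as the 0 V reference.
Source V1 fixes V_0 = 5 V.
KCL at each unknown node (sum of currents leaving = 0; resistances in Ω):
  Node 1: (V_1 - 5)/1.6 + (V_1 - 0)/8200 + (V_1 - 0)/5.6 = 0
Collecting terms: 0.8037 × V_1 = 3.125  =>  V_1 = 3.888 V
The requested potential is V_1 = 3.888 V.

Final answer: V_1 = 3.888 V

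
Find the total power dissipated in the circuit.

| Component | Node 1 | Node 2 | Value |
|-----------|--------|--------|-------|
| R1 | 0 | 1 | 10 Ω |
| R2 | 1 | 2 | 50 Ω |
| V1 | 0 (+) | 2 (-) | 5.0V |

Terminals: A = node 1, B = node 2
Nodal analysis, taking node 2 as the 0 V reference.
Source V1 fixes V_0 = 5 V.
KCL at each unknown node (sum of currents leaving = 0; resistances in Ω):
  Node 1: (V_1 - 5)/10 + (V_1 - 0)/50 = 0
Collecting terms: 0.12 × V_1 = 0.5  =>  V_1 = 4.167 V
Power in each resistor, P = (ΔV)²/R:
  P_R1 = (5 - 4.167)²/10 = 0.06944 W
  P_R2 = (4.167 - 0)²/50 = 0.3472 W
P_total = P_R1 + P_R2 = 0.4167 W

Final answer: 0.4167 W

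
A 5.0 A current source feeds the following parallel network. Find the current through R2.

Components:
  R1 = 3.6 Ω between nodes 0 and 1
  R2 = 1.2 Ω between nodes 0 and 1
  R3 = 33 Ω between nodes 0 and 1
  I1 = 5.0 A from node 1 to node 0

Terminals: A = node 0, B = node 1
All resistors sit directly between nodes 0 and 1, so they are in parallel and share one voltage V; the full source current 5 A splits among them.
1/R_par = 1/3.6 + 1/1.2 + 1/33 = 1.141 S  =>  R_par = 0.8761 Ω
V = I × R_par = 5 × 0.8761 = 4.381 V
I_R2 = V/R2 = 4.381/1.2 = 3.65 A

Final answer: 3.65 A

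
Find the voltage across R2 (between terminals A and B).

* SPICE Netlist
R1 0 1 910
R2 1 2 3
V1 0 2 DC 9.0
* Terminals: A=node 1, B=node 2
R1 and R2 are in series across V1 (node 0 → node 1 → node 2), and the output A–B is taken across R2, so this is a voltage divider.
Series current: I = V1/(R1 + R2) = 9/(910 + 3) = 9/913 = 0.009858 A
V_R2 = I × R2 = V1 × R2/(R1 + R2) = 9 × 3/913 = 0.02957 V

Final answer: 0.02957 V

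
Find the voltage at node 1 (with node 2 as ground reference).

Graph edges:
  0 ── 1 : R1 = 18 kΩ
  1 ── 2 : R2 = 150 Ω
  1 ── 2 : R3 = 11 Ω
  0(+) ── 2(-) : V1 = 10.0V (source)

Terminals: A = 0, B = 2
Nodal analysis, taking node 2 as the 0 V reference.
Source V1 fixes V_0 = 10 V.
KCL at each unknown node (sum of currents leaving = 0; resistances in Ω):
  Node 1: (V_1 - 10)/18000 + (V_1 - 0)/150 + (V_1 - 0)/11 = 0
Collecting terms: 0.09763 × V_1 = 0.0005556  =>  V_1 = 0.00569 V
The requested potential is V_1 = 0.00569 V.

Final answer: V_1 = 0.00569 V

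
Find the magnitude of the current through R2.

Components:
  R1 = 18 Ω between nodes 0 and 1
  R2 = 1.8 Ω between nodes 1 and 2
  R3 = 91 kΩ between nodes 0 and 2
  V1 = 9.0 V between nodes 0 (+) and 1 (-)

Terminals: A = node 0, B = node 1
Nodal analysis, taking node 1 as the 0 V reference.
Source V1 fixes V_0 = 9 V.
KCL at each unknown node (sum of currents leaving = 0; resistances in Ω):
  Node 2: (V_2 - 0)/1.8 + (V_2 - 9)/91000 = 0
Collecting terms: 0.5556 × V_2 = 0.0000989  =>  V_2 = 0.000178 V
I_R2 = (V_1 - V_2)/R2 = (0 - 0.000178)/1.8 = -0.0000989 A
|I_R2| = 0.0000989 A

Final answer: |I_R2| = 9.89e-05 A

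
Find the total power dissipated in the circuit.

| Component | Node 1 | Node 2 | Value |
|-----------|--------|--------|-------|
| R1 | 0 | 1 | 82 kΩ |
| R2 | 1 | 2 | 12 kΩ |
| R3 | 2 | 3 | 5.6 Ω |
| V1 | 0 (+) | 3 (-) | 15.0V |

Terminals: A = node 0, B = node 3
Nodal analysis, taking node 3 as the 0 V reference.
Source V1 fixes V_0 = 15 V.
KCL at each unknown node (sum of currents leaving = 0; resistances in Ω):
  Node 1: (V_1 - 15)/82000 + (V_1 - V_2)/12000 = 0
  Node 2: (V_2 - V_1)/12000 + (V_2 - 0)/5.6 = 0
Collecting terms (coefficients in siemens):
  0.00009553·V_1 - 0.00008333·V_2 = 0.0001829
  0.1787·V_2 - 0.00008333·V_1 = 0
Determinant D = (0.00009553)(0.1787) - (-0.00008333)(-0.00008333) = 0.00001706
V_1 = [(0.0001829)(0.1787) - (-0.00008333)(0)]/D = 1.916 V
V_2 = [(0.00009553)(0) - (0.0001829)(-0.00008333)]/D = 0.0008936 V
Power in each resistor, P = (ΔV)²/R:
  P_R1 = (15 - 1.916)²/82000 = 0.002088 W
  P_R2 = (1.916 - 0.0008936)²/12000 = 0.0003055 W
  P_R3 = (0.0008936 - 0)²/5.6 = 0.0000001426 W
P_total = P_R1 + P_R2 + P_R3 = 0.002393 W

Final answer: 0.002393 W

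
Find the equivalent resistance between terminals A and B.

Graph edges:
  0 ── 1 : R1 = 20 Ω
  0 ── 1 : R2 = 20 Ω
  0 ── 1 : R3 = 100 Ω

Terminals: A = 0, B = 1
Reduce the network between node 0 (A) and node 1 (B) by series/parallel combination:
  Rp1 = R1 ‖ R2 ‖ R3 (parallel, all between nodes 0 and 1) = 1/(1/20 + 1/20 + 1/100) = 9.091 Ω
R_eq = 9.091 Ω

Final answer: 9.091 Ω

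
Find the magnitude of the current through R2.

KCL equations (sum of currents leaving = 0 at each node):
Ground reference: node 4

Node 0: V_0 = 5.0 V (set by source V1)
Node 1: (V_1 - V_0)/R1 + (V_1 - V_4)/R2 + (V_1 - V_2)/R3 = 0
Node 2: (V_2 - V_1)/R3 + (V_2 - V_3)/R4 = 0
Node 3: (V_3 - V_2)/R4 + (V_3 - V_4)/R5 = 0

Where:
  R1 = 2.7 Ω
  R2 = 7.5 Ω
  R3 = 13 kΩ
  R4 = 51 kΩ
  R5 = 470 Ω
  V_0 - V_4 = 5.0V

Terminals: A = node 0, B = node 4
Nodal analysis, taking node 4 as the 0 V reference.
Source V1 fixes V_0 = 5 V.
KCL at each unknown node (sum of currents leaving = 0; resistances in Ω):
  Node 1: (V_1 - 5)/2.7 + (V_1 - 0)/7.5 + (V_1 - V_2)/13000 = 0
  Node 2: (V_2 - V_1)/13000 + (V_2 - V_3)/51000 = 0
  Node 3: (V_3 - V_2)/51000 + (V_3 - 0)/470 = 0
Collecting terms (coefficients in siemens):
  0.5038·V_1 - 0.00007692·V_2 = 1.852
  0.00009653·V_2 - 0.00007692·V_1 - 0.00001961·V_3 = 0
  0.002147·V_3 - 0.00001961·V_2 = 0
Solving these 3 simultaneous equations (Gaussian elimination) gives:
  V_1 = 3.676 V, V_2 = 2.935 V, V_3 = 0.0268 V
I_R2 = (V_1 - V_4)/R2 = (3.676 - 0)/7.5 = 0.4902 A
|I_R2| = 0.4902 A

Final answer: |I_R2| = 0.4902 A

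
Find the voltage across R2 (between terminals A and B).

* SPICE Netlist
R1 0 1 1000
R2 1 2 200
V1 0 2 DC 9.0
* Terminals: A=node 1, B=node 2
R1 and R2 are in series across V1 (node 0 → node 1 → node 2), and the output A–B is taken across R2, so this is a voltage divider.
Series current: I = V1/(R1 + R2) = 9/(1000 + 200) = 9/1200 = 0.0075 A
V_R2 = I × R2 = V1 × R2/(R1 + R2) = 9 × 200/1200 = 1.5 V

Final answer: 1.5 V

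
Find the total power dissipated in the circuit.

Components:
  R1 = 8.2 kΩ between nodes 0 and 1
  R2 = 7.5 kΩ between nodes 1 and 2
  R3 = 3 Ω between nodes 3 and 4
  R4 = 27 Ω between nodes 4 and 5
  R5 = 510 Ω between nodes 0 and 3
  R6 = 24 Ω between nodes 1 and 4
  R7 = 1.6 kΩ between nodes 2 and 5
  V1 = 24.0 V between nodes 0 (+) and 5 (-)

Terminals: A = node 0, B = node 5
Nodal analysis, taking node 5 as the 0 V reference.
Source V1 fixes V_0 = 24 V.
KCL at each unknown node (sum of currents leaving = 0; resistances in Ω):
  Node 1: (V_1 - 24)/8200 + (V_1 - V_2)/7500 + (V_1 - V_4)/24 = 0
  Node 2: (V_2 - V_1)/7500 + (V_2 - 0)/1600 = 0
  Node 3: (V_3 - V_4)/3 + (V_3 - 24)/510 = 0
  Node 4: (V_4 - V_3)/3 + (V_4 - 0)/27 + (V_4 - V_1)/24 = 0
Collecting terms (coefficients in siemens):
  0.04192·V_1 - 0.0001333·V_2 - 0.04167·V_4 = 0.002927
  0.0007583·V_2 - 0.0001333·V_1 = 0
  0.3353·V_3 - 0.3333·V_4 = 0.04706
  0.412·V_4 - 0.04167·V_1 - 0.3333·V_3 = 0
Solving these 4 simultaneous equations (Gaussian elimination) gives:
  V_1 = 1.33 V, V_2 = 0.2338 V, V_3 = 1.4 V, V_4 = 1.267 V
Power in each resistor, P = (ΔV)²/R:
  P_R1 = (24 - 1.33)²/8200 = 0.06267 W
  P_R2 = (1.33 - 0.2338)²/7500 = 0.0001602 W
  P_R3 = (1.4 - 1.267)²/3 = 0.005891 W
  P_R4 = (1.267 - 0)²/27 = 0.05947 W
  P_R5 = (24 - 1.4)²/510 = 1.001 W
  P_R6 = (1.33 - 1.267)²/24 = 0.0001646 W
  P_R7 = (0.2338 - 0)²/1600 = 0.00003418 W
P_total = P_R1 + P_R2 + P_R3 + P_R4 + P_R5 + P_R6 + P_R7 = 1.13 W

Final answer: 1.13 W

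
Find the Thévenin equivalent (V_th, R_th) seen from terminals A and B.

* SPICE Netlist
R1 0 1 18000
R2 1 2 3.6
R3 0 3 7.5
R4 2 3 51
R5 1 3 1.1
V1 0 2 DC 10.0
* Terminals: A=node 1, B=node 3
Step 1 — V_th is the open-circuit voltage V_A - V_B (nothing connected across the terminals).
Nodal analysis, taking node 2 as the 0 V reference.
Source V1 fixes V_0 = 10 V.
KCL at each unknown node (sum of currents leaving = 0; resistances in Ω):
  Node 1: (V_1 - 10)/18000 + (V_1 - 0)/3.6 + (V_1 - V_3)/1.1 = 0
  Node 3: (V_3 - 10)/7.5 + (V_3 - 0)/51 + (V_3 - V_1)/1.1 = 0
Collecting terms (coefficients in siemens):
  1.187·V_1 - 0.9091·V_3 = 0.0005556
  1.062·V_3 - 0.9091·V_1 = 1.333
Determinant D = (1.187)(1.062) - (-0.9091)(-0.9091) = 0.4341
V_1 = [(0.0005556)(1.062) - (-0.9091)(1.333)]/D = 2.794 V
V_3 = [(1.187)(1.333) - (0.0005556)(-0.9091)]/D = 3.647 V
V_th = V_1 - V_3 = 2.794 - 3.647 = -0.8532 V
Step 2 — R_th: zero the source — replace V1 by a short circuit (node 2 merges into node 0) — and find the resistance seen between A (node 1) and B (node 3).
Reduce the network between node 1 (A) and node 3 (B) by series/parallel combination:
  Rp1 = R1 ‖ R2 (parallel, both between nodes 0 and 1) = 1/(1/18000 + 1/3.6) = 3.599 Ω
  Rp2 = R3 ‖ R4 (parallel, both between nodes 0 and 3) = 1/(1/7.5 + 1/51) = 6.538 Ω
  Rs1 = Rp1 + Rp2 (series, joined only at node 0) = 3.599 + 6.538 = 10.14 Ω
  Rp3 = R5 ‖ Rs1 (parallel, both between nodes 1 and 3) = 1/(1/1.1 + 1/10.14) = 0.9923 Ω
R_th = 0.9923 Ω

Final answer: V_th = -0.8532 V, R_th = 0.9923 Ω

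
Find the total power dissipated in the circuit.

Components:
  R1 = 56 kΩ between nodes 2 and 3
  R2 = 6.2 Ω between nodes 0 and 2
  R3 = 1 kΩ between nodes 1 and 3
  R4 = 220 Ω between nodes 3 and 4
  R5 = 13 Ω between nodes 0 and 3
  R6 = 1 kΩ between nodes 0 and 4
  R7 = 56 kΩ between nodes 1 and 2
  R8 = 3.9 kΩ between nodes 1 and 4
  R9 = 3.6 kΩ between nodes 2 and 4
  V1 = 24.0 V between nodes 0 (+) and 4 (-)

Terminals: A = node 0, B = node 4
Nodal analysis, taking node 4 as the 0 V reference.
Source V1 fixes V_0 = 24 V.
KCL at each unknown node (sum of currents leaving = 0; resistances in Ω):
  Node 1: (V_1 - V_3)/1000 + (V_1 - V_2)/56000 + (V_1 - 0)/3900 = 0
  Node 2: (V_2 - V_3)/56000 + (V_2 - 24)/6.2 + (V_2 - V_1)/56000 + (V_2 - 0)/3600 = 0
  Node 3: (V_3 - V_2)/56000 + (V_3 - V_1)/1000 + (V_3 - 0)/220 + (V_3 - 24)/13 = 0
Collecting terms (coefficients in siemens):
  0.001274·V_1 - 0.00001786·V_2 - 0.001·V_3 = 0
  0.1616·V_2 - 0.00001786·V_1 - 0.00001786·V_3 = 3.871
  0.08249·V_3 - 0.001·V_1 - 0.00001786·V_2 = 1.846
Solving these 3 simultaneous equations (Gaussian elimination) gives:
  V_1 = 18.08 V, V_2 = 23.96 V, V_3 = 22.61 V
Power in each resistor, P = (ΔV)²/R:
  P_R1 = (23.96 - 22.61)²/56000 = 0.00003266 W
  P_R2 = (24 - 23.96)²/6.2 = 0.0002854 W
  P_R3 = (18.08 - 22.61)²/1000 = 0.02052 W
  P_R4 = (22.61 - 0)²/220 = 2.323 W
  P_R5 = (24 - 22.61)²/13 = 0.1496 W
  P_R6 = (24 - 0)²/1000 = 0.576 W
  P_R7 = (18.08 - 23.96)²/56000 = 0.0006178 W
  P_R8 = (18.08 - 0)²/3900 = 0.08378 W
  P_R9 = (23.96 - 0)²/3600 = 0.1594 W
P_total = P_R1 + P_R2 + P_R3 + P_R4 + P_R5 + P_R6 + P_R7 + P_R8 + P_R9 = 3.313 W

Final answer: 3.313 W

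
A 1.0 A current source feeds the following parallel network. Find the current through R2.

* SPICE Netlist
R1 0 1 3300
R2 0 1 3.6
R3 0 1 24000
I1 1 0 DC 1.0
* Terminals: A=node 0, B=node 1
All resistors sit directly between nodes 0 and 1, so they are in parallel and share one voltage V; the full source current 1 A splits among them.
1/R_par = 1/3300 + 1/3.6 + 1/24000 = 0.2781 S  =>  R_par = 3.596 Ω
V = I × R_par = 1 × 3.596 = 3.596 V
I_R2 = V/R2 = 3.596/3.6 = 0.9988 A

Final answer: 0.9988 A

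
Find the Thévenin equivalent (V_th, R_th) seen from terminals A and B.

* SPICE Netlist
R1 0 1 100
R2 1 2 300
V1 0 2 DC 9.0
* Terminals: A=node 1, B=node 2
Step 1 — V_th is the open-circuit voltage V_A - V_B (nothing connected across the terminals).
Nodal analysis, taking node 2 as the 0 V reference.
Source V1 fixes V_0 = 9 V.
KCL at each unknown node (sum of currents leaving = 0; resistances in Ω):
  Node 1: (V_1 - 9)/100 + (V_1 - 0)/300 = 0
Collecting terms: 0.01333 × V_1 = 0.09  =>  V_1 = 6.75 V
V_th = V_1 - V_2 = 6.75 - 0 = 6.75 V
Step 2 — R_th: zero the source — replace V1 by a short circuit (node 2 merges into node 0) — and find the resistance seen between A (node 1) and B (node 0).
Reduce the network between node 1 (A) and node 0 (B) by series/parallel combination:
  Rp1 = R1 ‖ R2 (parallel, both between nodes 0 and 1) = 1/(1/100 + 1/300) = 75 Ω
R_th = 75 Ω

Final answer: V_th = 6.75 V, R_th = 75 Ω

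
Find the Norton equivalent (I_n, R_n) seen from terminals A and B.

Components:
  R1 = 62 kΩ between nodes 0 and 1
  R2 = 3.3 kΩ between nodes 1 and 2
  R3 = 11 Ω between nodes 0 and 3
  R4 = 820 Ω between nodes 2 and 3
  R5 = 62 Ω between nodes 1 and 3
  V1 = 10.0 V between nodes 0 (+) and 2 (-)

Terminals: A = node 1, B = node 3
Find the Thévenin equivalent first; then I_n = V_th/R_th and R_n = R_th.
Step 1 — V_th is the open-circuit voltage V_A - V_B (nothing connected across the terminals).
Nodal analysis, taking node 2 as the 0 V reference.
Source V1 fixes V_0 = 10 V.
KCL at each unknown node (sum of currents leaving = 0; resistances in Ω):
  Node 1: (V_1 - 10)/62000 + (V_1 - 0)/3300 + (V_1 - V_3)/62 = 0
  Node 3: (V_3 - 10)/11 + (V_3 - 0)/820 + (V_3 - V_1)/62 = 0
Collecting terms (coefficients in siemens):
  0.01645·V_1 - 0.01613·V_3 = 0.0001613
  0.1083·V_3 - 0.01613·V_1 = 0.9091
Determinant D = (0.01645)(0.1083) - (-0.01613)(-0.01613) = 0.00152
V_1 = [(0.0001613)(0.1083) - (-0.01613)(0.9091)]/D = 9.655 V
V_3 = [(0.01645)(0.9091) - (0.0001613)(-0.01613)]/D = 9.836 V
V_th = V_1 - V_3 = 9.655 - 9.836 = -0.181 V
Step 2 — R_th: zero the source — replace V1 by a short circuit (node 2 merges into node 0) — and find the resistance seen between A (node 1) and B (node 3).
Reduce the network between node 1 (A) and node 3 (B) by series/parallel combination:
  Rp1 = R1 ‖ R2 (parallel, both between nodes 0 and 1) = 1/(1/62000 + 1/3300) = 3133 Ω
  Rp2 = R3 ‖ R4 (parallel, both between nodes 0 and 3) = 1/(1/11 + 1/820) = 10.85 Ω
  Rs1 = Rp1 + Rp2 (series, joined only at node 0) = 3133 + 10.85 = 3144 Ω
  Rp3 = R5 ‖ Rs1 (parallel, both between nodes 1 and 3) = 1/(1/62 + 1/3144) = 60.8 Ω
R_th = 60.8 Ω
I_n = V_th/R_th = -0.181/60.8 = -0.002978 A, and R_n = R_th = 60.8 Ω

Final answer: I_n = -0.002978 A, R_n = 60.8 Ω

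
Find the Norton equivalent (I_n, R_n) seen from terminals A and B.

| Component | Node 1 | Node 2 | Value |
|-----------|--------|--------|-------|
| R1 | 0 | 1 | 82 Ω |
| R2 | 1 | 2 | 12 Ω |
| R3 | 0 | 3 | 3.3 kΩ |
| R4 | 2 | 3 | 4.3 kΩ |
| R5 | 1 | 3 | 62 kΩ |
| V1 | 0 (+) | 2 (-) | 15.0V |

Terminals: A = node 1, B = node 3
Find the Thévenin equivalent first; then I_n = V_th/R_th and R_n = R_th.
Step 1 — V_th is the open-circuit voltage V_A - V_B (nothing connected across the terminals).
Nodal analysis, taking node 2 as the 0 V reference.
Source V1 fixes V_0 = 15 V.
KCL at each unknown node (sum of currents leaving = 0; resistances in Ω):
  Node 1: (V_1 - 15)/82 + (V_1 - 0)/12 + (V_1 - V_3)/62000 = 0
  Node 3: (V_3 - 15)/3300 + (V_3 - 0)/4300 + (V_3 - V_1)/62000 = 0
Collecting terms (coefficients in siemens):
  0.09554·V_1 - 0.00001613·V_3 = 0.1829
  0.0005517·V_3 - 0.00001613·V_1 = 0.004545
Determinant D = (0.09554)(0.0005517) - (-0.00001613)(-0.00001613) = 0.00005271
V_1 = [(0.1829)(0.0005517) - (-0.00001613)(0.004545)]/D = 1.916 V
V_3 = [(0.09554)(0.004545) - (0.1829)(-0.00001613)]/D = 8.295 V
V_th = V_1 - V_3 = 1.916 - 8.295 = -6.379 V
Step 2 — R_th: zero the source — replace V1 by a short circuit (node 2 merges into node 0) — and find the resistance seen between A (node 1) and B (node 3).
Reduce the network between node 1 (A) and node 3 (B) by series/parallel combination:
  Rp1 = R1 ‖ R2 (parallel, both between nodes 0 and 1) = 1/(1/82 + 1/12) = 10.47 Ω
  Rp2 = R3 ‖ R4 (parallel, both between nodes 0 and 3) = 1/(1/3300 + 1/4300) = 1867 Ω
  Rs1 = Rp1 + Rp2 (series, joined only at node 0) = 10.47 + 1867 = 1878 Ω
  Rp3 = R5 ‖ Rs1 (parallel, both between nodes 1 and 3) = 1/(1/62000 + 1/1878) = 1822 Ω
R_th = 1.822 kΩ
I_n = V_th/R_th = -6.379/1822 = -0.0035 A, and R_n = R_th = 1.822 kΩ

Final answer: I_n = -0.0035 A, R_n = 1.822 kΩ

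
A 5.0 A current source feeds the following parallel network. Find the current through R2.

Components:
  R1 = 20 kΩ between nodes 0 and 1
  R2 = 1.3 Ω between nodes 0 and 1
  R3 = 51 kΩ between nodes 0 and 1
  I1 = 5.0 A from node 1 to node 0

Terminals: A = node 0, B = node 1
All resistors sit directly between nodes 0 and 1, so they are in parallel and share one voltage V; the full source current 5 A splits among them.
1/R_par = 1/20000 + 1/1.3 + 1/51000 = 0.7693 S  =>  R_par = 1.3 Ω
V = I × R_par = 5 × 1.3 = 6.499 V
I_R2 = V/R2 = 6.499/1.3 = 5 A

Final answer: 5 A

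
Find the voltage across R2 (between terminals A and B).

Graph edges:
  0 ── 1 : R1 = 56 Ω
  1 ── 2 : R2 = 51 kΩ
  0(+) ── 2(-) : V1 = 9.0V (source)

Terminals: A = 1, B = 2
R1 and R2 are in series across V1 (node 0 → node 1 → node 2), and the output A–B is taken across R2, so this is a voltage divider.
Series current: I = V1/(R1 + R2) = 9/(56 + 51000) = 9/51060 = 0.0001763 A
V_R2 = I × R2 = V1 × R2/(R1 + R2) = 9 × 51000/51060 = 8.99 V

Final answer: 8.99 V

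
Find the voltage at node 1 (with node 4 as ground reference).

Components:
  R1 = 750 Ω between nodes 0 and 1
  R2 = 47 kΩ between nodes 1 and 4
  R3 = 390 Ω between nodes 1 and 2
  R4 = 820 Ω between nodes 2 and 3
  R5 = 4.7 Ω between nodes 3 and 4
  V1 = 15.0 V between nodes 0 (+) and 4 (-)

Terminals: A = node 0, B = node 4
Nodal analysis, taking node 4 as the 0 V reference.
Source V1 fixes V_0 = 15 V.
KCL at each unknown node (sum of currents leaving = 0; resistances in Ω):
  Node 1: (V_1 - 15)/750 + (V_1 - 0)/47000 + (V_1 - V_2)/390 = 0
  Node 2: (V_2 - V_1)/390 + (V_2 - V_3)/820 = 0
  Node 3: (V_3 - V_2)/820 + (V_3 - 0)/4.7 = 0
Collecting terms (coefficients in siemens):
  0.003919·V_1 - 0.002564·V_2 = 0.02
  0.003784·V_2 - 0.002564·V_1 - 0.00122·V_3 = 0
  0.214·V_3 - 0.00122·V_2 = 0
Solving these 3 simultaneous equations (Gaussian elimination) gives:
  V_1 = 9.183 V, V_2 = 6.235 V, V_3 = 0.03553 V
The requested potential is V_1 = 9.183 V.

Final answer: V_1 = 9.183 V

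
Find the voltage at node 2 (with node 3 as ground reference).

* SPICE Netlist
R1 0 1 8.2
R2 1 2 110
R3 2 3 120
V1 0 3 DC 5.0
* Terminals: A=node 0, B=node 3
Nodal analysis, taking node 3 as the 0 V reference.
Source V1 fixes V_0 = 5 V.
KCL at each unknown node (sum of currents leaving = 0; resistances in Ω):
  Node 1: (V_1 - 5)/8.2 + (V_1 - V_2)/110 = 0
  Node 2: (V_2 - V_1)/110 + (V_2 - 0)/120 = 0
Collecting terms (coefficients in siemens):
  0.131·V_1 - 0.009091·V_2 = 0.6098
  0.01742·V_2 - 0.009091·V_1 = 0
Determinant D = (0.131)(0.01742) - (-0.009091)(-0.009091) = 0.002201
V_1 = [(0.6098)(0.01742) - (-0.009091)(0)]/D = 4.828 V
V_2 = [(0.131)(0) - (0.6098)(-0.009091)]/D = 2.519 V
The requested potential is V_2 = 2.519 V.

Final answer: V_2 = 2.519 V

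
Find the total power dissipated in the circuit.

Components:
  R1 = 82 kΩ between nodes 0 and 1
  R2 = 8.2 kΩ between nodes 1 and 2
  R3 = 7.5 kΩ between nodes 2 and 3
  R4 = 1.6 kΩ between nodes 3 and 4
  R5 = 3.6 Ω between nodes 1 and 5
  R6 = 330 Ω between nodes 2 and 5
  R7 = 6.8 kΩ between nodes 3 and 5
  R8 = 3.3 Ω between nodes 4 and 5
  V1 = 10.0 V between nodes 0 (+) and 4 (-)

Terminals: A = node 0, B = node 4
Nodal analysis, taking node 4 as the 0 V reference.
Source V1 fixes V_0 = 10 V.
KCL at each unknown node (sum of currents leaving = 0; resistances in Ω):
  Node 1: (V_1 - 10)/82000 + (V_1 - V_2)/8200 + (V_1 - V_5)/3.6 = 0
  Node 2: (V_2 - V_1)/8200 + (V_2 - V_3)/7500 + (V_2 - V_5)/330 = 0
  Node 3: (V_3 - V_2)/7500 + (V_3 - 0)/1600 + (V_3 - V_5)/6800 = 0
  Node 5: (V_5 - V_1)/3.6 + (V_5 - V_2)/330 + (V_5 - V_3)/6800 + (V_5 - 0)/3.3 = 0
Collecting terms (coefficients in siemens):
  0.2779·V_1 - 0.000122·V_2 - 0.2778·V_5 = 0.000122
  0.003286·V_2 - 0.000122·V_1 - 0.0001333·V_3 - 0.00303·V_5 = 0
  0.0009054·V_3 - 0.0001333·V_2 - 0.0001471·V_5 = 0
  0.584·V_5 - 0.2778·V_1 - 0.00303·V_2 - 0.0001471·V_3 = 0
Solving these 4 simultaneous equations (Gaussian elimination) gives:
  V_1 = 0.0008409 V, V_2 = 0.0004072 V, V_3 = 0.0001253 V, V_5 = 0.0004021 V
Power in each resistor, P = (ΔV)²/R:
  P_R1 = (10 - 0.0008409)²/82000 = 0.001219 W
  P_R2 = (0.0008409 - 0.0004072)²/8200 = 0.00000000002294 W
  P_R3 = (0.0004072 - 0.0001253)²/7500 = 0.0000000000106 W
  P_R4 = (0.0001253 - 0)²/1600 = 0.00000000000981 W
  P_R5 = (0.0008409 - 0.0004021)²/3.6 = 0.00000005348 W
  P_R6 = (0.0004072 - 0.0004021)²/330 = 0.00000000000007732 W
  P_R7 = (0.0001253 - 0.0004021)²/6800 = 0.00000000001127 W
  P_R8 = (0 - 0.0004021)²/3.3 = 0.00000004901 W
P_total = P_R1 + P_R2 + P_R3 + P_R4 + P_R5 + P_R6 + P_R7 + P_R8 = 0.001219 W

Final answer: 0.001219 W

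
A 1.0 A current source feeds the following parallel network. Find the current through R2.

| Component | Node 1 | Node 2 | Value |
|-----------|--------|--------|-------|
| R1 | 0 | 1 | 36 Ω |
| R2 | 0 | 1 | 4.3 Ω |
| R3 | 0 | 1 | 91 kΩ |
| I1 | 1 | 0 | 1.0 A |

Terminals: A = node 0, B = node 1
All resistors sit directly between nodes 0 and 1, so they are in parallel and share one voltage V; the full source current 1 A splits among them.
1/R_par = 1/36 + 1/4.3 + 1/91000 = 0.2603 S  =>  R_par = 3.841 Ω
V = I × R_par = 1 × 3.841 = 3.841 V
I_R2 = V/R2 = 3.841/4.3 = 0.8933 A

Final answer: 0.8933 A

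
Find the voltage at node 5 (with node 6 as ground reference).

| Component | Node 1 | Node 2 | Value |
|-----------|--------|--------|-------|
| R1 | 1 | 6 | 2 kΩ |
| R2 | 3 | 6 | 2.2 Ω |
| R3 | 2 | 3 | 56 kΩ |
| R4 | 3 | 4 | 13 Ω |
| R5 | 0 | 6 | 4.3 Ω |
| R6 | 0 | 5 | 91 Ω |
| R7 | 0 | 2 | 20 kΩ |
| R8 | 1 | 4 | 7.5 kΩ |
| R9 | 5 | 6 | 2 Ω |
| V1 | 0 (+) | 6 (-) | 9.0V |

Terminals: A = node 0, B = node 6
Nodal analysis, taking node 6 as the 0 V reference.
Source V1 fixes V_0 = 9 V.
KCL at each unknown node (sum of currents leaving = 0; resistances in Ω):
  Node 1: (V_1 - 0)/2000 + (V_1 - V_4)/7500 = 0
  Node 2: (V_2 - V_3)/56000 + (V_2 - 9)/20000 = 0
  Node 3: (V_3 - 0)/2.2 + (V_3 - V_2)/56000 + (V_3 - V_4)/13 = 0
  Node 4: (V_4 - V_3)/13 + (V_4 - V_1)/7500 = 0
  Node 5: (V_5 - 9)/91 + (V_5 - 0)/2 = 0
Collecting terms (coefficients in siemens):
  0.0006333·V_1 - 0.0001333·V_4 = 0
  0.00006786·V_2 - 0.00001786·V_3 = 0.00045
  0.5315·V_3 - 0.00001786·V_2 - 0.07692·V_4 = 0
  0.07706·V_4 - 0.0001333·V_1 - 0.07692·V_3 = 0
  0.511·V_5 = 0.0989
Solving these 5 simultaneous equations (Gaussian elimination) gives:
  V_1 = 0.00005476 V, V_2 = 6.632 V, V_3 = 0.0002605 V, V_4 = 0.0002601 V
  V_5 = 0.1935 V
The requested potential is V_5 = 0.1935 V.

Final answer: V_5 = 0.1935 V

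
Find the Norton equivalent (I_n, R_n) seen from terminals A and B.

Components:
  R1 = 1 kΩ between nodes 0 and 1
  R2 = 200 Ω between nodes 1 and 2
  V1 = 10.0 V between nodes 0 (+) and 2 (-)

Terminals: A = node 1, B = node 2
Find the Thévenin equivalent first; then I_n = V_th/R_th and R_n = R_th.
Step 1 — V_th is the open-circuit voltage V_A - V_B (nothing connected across the terminals).
Nodal analysis, taking node 2 as the 0 V reference.
Source V1 fixes V_0 = 10 V.
KCL at each unknown node (sum of currents leaving = 0; resistances in Ω):
  Node 1: (V_1 - 10)/1000 + (V_1 - 0)/200 = 0
Collecting terms: 0.006 × V_1 = 0.01  =>  V_1 = 1.667 V
V_th = V_1 - V_2 = 1.667 - 0 = 1.667 V
Step 2 — R_th: zero the source — replace V1 by a short circuit (node 2 merges into node 0) — and find the resistance seen between A (node 1) and B (node 0).
Reduce the network between node 1 (A) and node 0 (B) by series/parallel combination:
  Rp1 = R1 ‖ R2 (parallel, both between nodes 0 and 1) = 1/(1/1000 + 1/200) = 166.7 Ω
R_th = 166.7 Ω
I_n = V_th/R_th = 1.667/166.7 = 0.01 A, and R_n = R_th = 166.7 Ω

Final answer: I_n = 0.01 A, R_n = 166.7 Ω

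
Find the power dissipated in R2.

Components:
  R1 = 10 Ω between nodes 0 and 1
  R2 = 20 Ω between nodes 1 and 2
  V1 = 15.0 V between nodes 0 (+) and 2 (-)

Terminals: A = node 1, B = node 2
Nodal analysis, taking node 2 as the 0 V reference.
Source V1 fixes V_0 = 15 V.
KCL at each unknown node (sum of currents leaving = 0; resistances in Ω):
  Node 1: (V_1 - 15)/10 + (V_1 - 0)/20 = 0
Collecting terms: 0.15 × V_1 = 1.5  =>  V_1 = 10 V
I_R2 = (V_1 - V_2)/R2 = (10 - 0)/20 = 0.5 A
P_R2 = I_R2² × R2 = (0.5)² × 20 = 5 W

Final answer: 5 W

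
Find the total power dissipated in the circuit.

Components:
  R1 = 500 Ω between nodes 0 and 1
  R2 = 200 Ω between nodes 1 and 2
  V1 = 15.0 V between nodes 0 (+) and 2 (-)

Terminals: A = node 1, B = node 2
Nodal analysis, taking node 2 as the 0 V reference.
Source V1 fixes V_0 = 15 V.
KCL at each unknown node (sum of currents leaving = 0; resistances in Ω):
  Node 1: (V_1 - 15)/500 + (V_1 - 0)/200 = 0
Collecting terms: 0.007 × V_1 = 0.03  =>  V_1 = 4.286 V
Power in each resistor, P = (ΔV)²/R:
  P_R1 = (15 - 4.286)²/500 = 0.2296 W
  P_R2 = (4.286 - 0)²/200 = 0.09184 W
P_total = P_R1 + P_R2 = 0.3214 W

Final answer: 0.3214 W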